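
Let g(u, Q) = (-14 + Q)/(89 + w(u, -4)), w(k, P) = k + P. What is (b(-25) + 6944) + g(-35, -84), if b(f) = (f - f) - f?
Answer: 174176/25 ≈ 6967.0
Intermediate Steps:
w(k, P) = P + k
g(u, Q) = (-14 + Q)/(85 + u) (g(u, Q) = (-14 + Q)/(89 + (-4 + u)) = (-14 + Q)/(85 + u))
b(f) = -f (b(f) = 0 - f = -f)
(b(-25) + 6944) + g(-35, -84) = (-1*(-25) + 6944) + (-14 - 84)/(85 - 35) = (25 + 6944) - 98/50 = 6969 + (1/50)*(-98) = 6969 - 49/25 = 174176/25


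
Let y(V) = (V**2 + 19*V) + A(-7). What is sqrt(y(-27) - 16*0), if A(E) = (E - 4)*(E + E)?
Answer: sqrt(370) ≈ 19.235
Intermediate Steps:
A(E) = 2*E*(-4 + E) (A(E) = (-4 + E)*(2*E) = 2*E*(-4 + E))
y(V) = 154 + V**2 + 19*V (y(V) = (V**2 + 19*V) + 2*(-7)*(-4 - 7) = (V**2 + 19*V) + 2*(-7)*(-11) = (V**2 + 19*V) + 154 = 154 + V**2 + 19*V)
sqrt(y(-27) - 16*0) = sqrt((154 + (-27)**2 + 19*(-27)) - 16*0) = sqrt((154 + 729 - 513) + 0) = sqrt(370 + 0) = sqrt(370)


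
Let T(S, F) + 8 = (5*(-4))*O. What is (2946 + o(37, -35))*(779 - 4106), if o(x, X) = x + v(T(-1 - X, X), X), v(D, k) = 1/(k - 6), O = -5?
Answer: -406898754/41 ≈ -9.9244e+6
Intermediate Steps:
T(S, F) = 92 (T(S, F) = -8 + (5*(-4))*(-5) = -8 - 20*(-5) = -8 + 100 = 92)
v(D, k) = 1/(-6 + k)
o(x, X) = x + 1/(-6 + X)
(2946 + o(37, -35))*(779 - 4106) = (2946 + (1 + 37*(-6 - 35))/(-6 - 35))*(779 - 4106) = (2946 + (1 + 37*(-41))/(-41))*(-3327) = (2946 - (1 - 1517)/41)*(-3327) = (2946 - 1/41*(-1516))*(-3327) = (2946 + 1516/41)*(-3327) = (122302/41)*(-3327) = -406898754/41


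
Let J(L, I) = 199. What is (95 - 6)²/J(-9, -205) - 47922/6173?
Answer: 39359855/1228427 ≈ 32.041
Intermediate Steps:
(95 - 6)²/J(-9, -205) - 47922/6173 = (95 - 6)²/199 - 47922/6173 = 89²*(1/199) - 47922*1/6173 = 7921*(1/199) - 47922/6173 = 7921/199 - 47922/6173 = 39359855/1228427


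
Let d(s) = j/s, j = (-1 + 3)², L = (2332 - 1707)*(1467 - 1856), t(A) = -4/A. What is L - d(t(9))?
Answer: -243116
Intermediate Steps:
L = -243125 (L = 625*(-389) = -243125)
j = 4 (j = 2² = 4)
d(s) = 4/s
L - d(t(9)) = -243125 - 4/((-4/9)) = -243125 - 4/((-4*⅑)) = -243125 - 4/(-4/9) = -243125 - 4*(-9)/4 = -243125 - 1*(-9) = -243125 + 9 = -243116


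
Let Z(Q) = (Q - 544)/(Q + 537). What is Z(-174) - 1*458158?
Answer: -166312072/363 ≈ -4.5816e+5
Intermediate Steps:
Z(Q) = (-544 + Q)/(537 + Q)
Z(-174) - 1*458158 = (-544 - 174)/(537 - 174) - 1*458158 = -718/363 - 458158 = -166312072/363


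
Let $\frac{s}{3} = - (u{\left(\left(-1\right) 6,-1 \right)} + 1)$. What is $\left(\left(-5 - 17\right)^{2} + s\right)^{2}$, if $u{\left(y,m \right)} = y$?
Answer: $249001$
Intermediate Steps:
$s = 15$ ($s = 3 \left(- (\left(-1\right) 6 + 1)\right) = 3 \left(- (-6 + 1)\right) = 3 \left(\left(-1\right) \left(-5\right)\right) = 3 \cdot 5 = 15$)
$\left(\left(-5 - 17\right)^{2} + s\right)^{2} = \left(\left(-5 - 17\right)^{2} + 15\right)^{2} = \left(\left(-22\right)^{2} + 15\right)^{2} = \left(484 + 15\right)^{2} = 499^{2} = 249001$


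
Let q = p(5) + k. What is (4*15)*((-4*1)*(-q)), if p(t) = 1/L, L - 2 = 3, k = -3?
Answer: -672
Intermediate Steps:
L = 5 (L = 2 + 3 = 5)
p(t) = ⅕ (p(t) = 1/5 = ⅕)
q = -14/5 (q = ⅕ - 3 = -14/5 ≈ -2.8000)
(4*15)*((-4*1)*(-q)) = (4*15)*((-4*1)*(-1*(-14/5))) = 60*(-4*14/5) = 60*(-56/5) = -672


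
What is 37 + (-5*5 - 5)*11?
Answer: -293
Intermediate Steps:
37 + (-5*5 - 5)*11 = 37 + (-25 - 5)*11 = 37 - 30*11 = 37 - 330 = -293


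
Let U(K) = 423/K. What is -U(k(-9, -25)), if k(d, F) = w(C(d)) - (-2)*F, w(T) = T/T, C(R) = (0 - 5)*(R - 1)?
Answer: 423/49 ≈ 8.6327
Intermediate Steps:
C(R) = 5 - 5*R (C(R) = -5*(-1 + R) = 5 - 5*R)
w(T) = 1
k(d, F) = 1 + 2*F (k(d, F) = 1 - (-2)*F = 1 + 2*F)
-U(k(-9, -25)) = -423/(1 + 2*(-25)) = -423/(1 - 50) = -423/(-49) = -423*(-1)/49 = -1*(-423/49) = 423/49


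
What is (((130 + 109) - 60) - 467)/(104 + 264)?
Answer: -18/23 ≈ -0.78261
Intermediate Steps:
(((130 + 109) - 60) - 467)/(104 + 264) = ((239 - 60) - 467)/368 = (179 - 467)*(1/368) = -288*1/368 = -18/23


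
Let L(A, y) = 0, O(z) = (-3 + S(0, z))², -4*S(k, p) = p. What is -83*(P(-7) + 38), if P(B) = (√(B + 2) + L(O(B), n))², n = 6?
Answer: -2739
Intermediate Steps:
S(k, p) = -p/4
O(z) = (-3 - z/4)²
P(B) = 2 + B (P(B) = (√(B + 2) + 0)² = (√(2 + B) + 0)² = (√(2 + B))² = 2 + B)
-83*(P(-7) + 38) = -83*((2 - 7) + 38) = -83*(-5 + 38) = -83*33 = -2739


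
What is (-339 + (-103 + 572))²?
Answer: 16900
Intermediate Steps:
(-339 + (-103 + 572))² = (-339 + 469)² = 130² = 16900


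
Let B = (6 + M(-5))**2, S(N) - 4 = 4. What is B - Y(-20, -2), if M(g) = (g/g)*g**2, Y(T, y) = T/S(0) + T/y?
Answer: 1907/2 ≈ 953.50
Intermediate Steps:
S(N) = 8 (S(N) = 4 + 4 = 8)
Y(T, y) = T/8 + T/y
M(g) = g**2 (M(g) = 1*g**2 = g**2)
B = 961 (B = (6 + (-5)**2)**2 = (6 + 25)**2 = 31**2 = 961)
B - Y(-20, -2) = 961 - ((1/8)*(-20) - 20/(-2)) = 961 - (-5/2 - 20*(-1/2)) = 961 - (-5/2 + 10) = 961 - 1*15/2 = 961 - 15/2 = 1907/2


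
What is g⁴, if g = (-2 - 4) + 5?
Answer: 1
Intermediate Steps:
g = -1 (g = -6 + 5 = -1)
g⁴ = (-1)⁴ = 1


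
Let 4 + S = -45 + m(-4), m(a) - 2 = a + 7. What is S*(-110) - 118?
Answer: 4722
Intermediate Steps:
m(a) = 9 + a (m(a) = 2 + (a + 7) = 2 + (7 + a) = 9 + a)
S = -44 (S = -4 + (-45 + (9 - 4)) = -4 + (-45 + 5) = -4 - 40 = -44)
S*(-110) - 118 = -44*(-110) - 118 = 4840 - 118 = 4722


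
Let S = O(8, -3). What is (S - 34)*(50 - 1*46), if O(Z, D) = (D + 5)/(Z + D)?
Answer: -672/5 ≈ -134.40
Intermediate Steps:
O(Z, D) = (5 + D)/(D + Z)
S = ⅖ (S = (5 - 3)/(-3 + 8) = 2/5 = (⅕)*2 = ⅖ ≈ 0.40000)
(S - 34)*(50 - 1*46) = (⅖ - 34)*(50 - 1*46) = -168*(50 - 46)/5 = -168/5*4 = -672/5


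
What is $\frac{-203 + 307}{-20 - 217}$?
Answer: $- \frac{104}{237} \approx -0.43882$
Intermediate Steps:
$\frac{-203 + 307}{-20 - 217} = \frac{104}{-237} = 104 \left(- \frac{1}{237}\right) = - \frac{104}{237}$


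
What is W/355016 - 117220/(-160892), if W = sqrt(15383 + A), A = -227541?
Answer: 29305/40223 + I*sqrt(212158)/355016 ≈ 0.72856 + 0.0012974*I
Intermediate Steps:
W = I*sqrt(212158) (W = sqrt(15383 - 227541) = sqrt(-212158) = I*sqrt(212158) ≈ 460.61*I)
W/355016 - 117220/(-160892) = (I*sqrt(212158))/355016 - 117220/(-160892) = (I*sqrt(212158))*(1/355016) - 117220*(-1/160892) = I*sqrt(212158)/355016 + 29305/40223 = 29305/40223 + I*sqrt(212158)/355016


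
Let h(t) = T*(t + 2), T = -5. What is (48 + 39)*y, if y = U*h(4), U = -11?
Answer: 28710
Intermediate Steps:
h(t) = -10 - 5*t (h(t) = -5*(t + 2) = -5*(2 + t) = -10 - 5*t)
y = 330 (y = -11*(-10 - 5*4) = -11*(-10 - 20) = -11*(-30) = 330)
(48 + 39)*y = (48 + 39)*330 = 87*330 = 28710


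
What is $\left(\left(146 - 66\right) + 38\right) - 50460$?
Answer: $-50342$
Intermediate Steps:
$\left(\left(146 - 66\right) + 38\right) - 50460 = \left(80 + 38\right) - 50460 = 118 - 50460 = -50342$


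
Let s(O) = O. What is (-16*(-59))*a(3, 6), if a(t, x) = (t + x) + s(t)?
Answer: 11328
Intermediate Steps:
a(t, x) = x + 2*t (a(t, x) = (t + x) + t = x + 2*t)
(-16*(-59))*a(3, 6) = (-16*(-59))*(6 + 2*3) = 944*(6 + 6) = 944*12 = 11328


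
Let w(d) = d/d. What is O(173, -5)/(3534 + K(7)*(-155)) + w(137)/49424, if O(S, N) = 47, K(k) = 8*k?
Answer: -1158891/127167952 ≈ -0.0091131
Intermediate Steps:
w(d) = 1
O(173, -5)/(3534 + K(7)*(-155)) + w(137)/49424 = 47/(3534 + (8*7)*(-155)) + 1/49424 = 47/(3534 + 56*(-155)) + 1*(1/49424) = 47/(3534 - 8680) + 1/49424 = 47/(-5146) + 1/49424 = 47*(-1/5146) + 1/49424 = -47/5146 + 1/49424 = -1158891/127167952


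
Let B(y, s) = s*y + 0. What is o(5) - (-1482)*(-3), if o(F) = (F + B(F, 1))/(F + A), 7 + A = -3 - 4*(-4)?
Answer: -48896/11 ≈ -4445.1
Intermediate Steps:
B(y, s) = s*y
A = 6 (A = -7 + (-3 - 4*(-4)) = -7 + (-3 + 16) = -7 + 13 = 6)
o(F) = 2*F/(6 + F) (o(F) = (F + 1*F)/(F + 6) = (F + F)/(6 + F) = (2*F)/(6 + F) = 2*F/(6 + F))
o(5) - (-1482)*(-3) = 2*5/(6 + 5) - (-1482)*(-3) = 2*5/11 - 38*117 = 2*5*(1/11) - 4446 = 10/11 - 4446 = -48896/11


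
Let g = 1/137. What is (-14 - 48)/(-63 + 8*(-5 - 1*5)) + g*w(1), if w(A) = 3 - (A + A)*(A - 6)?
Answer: 10353/19591 ≈ 0.52846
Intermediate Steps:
g = 1/137 ≈ 0.0072993
w(A) = 3 - 2*A*(-6 + A)
(-14 - 48)/(-63 + 8*(-5 - 1*5)) + g*w(1) = (-14 - 48)/(-63 + 8*(-5 - 1*5)) + (3 - 2*1² + 12*1)/137 = -62/(-63 + 8*(-5 - 5)) + (3 - 2*1 + 12)/137 = -62/(-63 + 8*(-10)) + (3 - 2 + 12)/137 = -62/(-63 - 80) + (1/137)*13 = -62/(-143) + 13/137 = -62*(-1/143) + 13/137 = 62/143 + 13/137 = 10353/19591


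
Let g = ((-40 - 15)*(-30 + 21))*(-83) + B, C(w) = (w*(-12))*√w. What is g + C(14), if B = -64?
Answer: -41149 - 168*√14 ≈ -41778.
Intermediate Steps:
C(w) = -12*w^(3/2) (C(w) = (-12*w)*√w = -12*w^(3/2))
g = -41149 (g = ((-40 - 15)*(-30 + 21))*(-83) - 64 = -55*(-9)*(-83) - 64 = 495*(-83) - 64 = -41085 - 64 = -41149)
g + C(14) = -41149 - 168*√14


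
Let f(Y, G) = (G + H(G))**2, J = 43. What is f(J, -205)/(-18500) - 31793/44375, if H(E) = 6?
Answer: -18763719/6567500 ≈ -2.8571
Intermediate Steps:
f(Y, G) = (6 + G)**2 (f(Y, G) = (G + 6)**2 = (6 + G)**2)
f(J, -205)/(-18500) - 31793/44375 = (6 - 205)**2/(-18500) - 31793/44375 = (-199)**2*(-1/18500) - 31793*1/44375 = 39601*(-1/18500) - 31793/44375 = -39601/18500 - 31793/44375 = -18763719/6567500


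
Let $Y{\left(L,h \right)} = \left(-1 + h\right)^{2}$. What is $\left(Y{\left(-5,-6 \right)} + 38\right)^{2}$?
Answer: $7569$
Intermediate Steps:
$\left(Y{\left(-5,-6 \right)} + 38\right)^{2} = \left(\left(-1 - 6\right)^{2} + 38\right)^{2} = \left(\left(-7\right)^{2} + 38\right)^{2} = \left(49 + 38\right)^{2} = 87^{2} = 7569$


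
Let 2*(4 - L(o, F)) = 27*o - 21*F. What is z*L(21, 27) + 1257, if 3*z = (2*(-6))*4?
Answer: 1193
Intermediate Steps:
z = -16 (z = ((2*(-6))*4)/3 = (-12*4)/3 = (1/3)*(-48) = -16)
L(o, F) = 4 - 27*o/2 + 21*F/2 (L(o, F) = 4 - (27*o - 21*F)/2 = 4 - (-21*F + 27*o)/2 = 4 + (-27*o/2 + 21*F/2) = 4 - 27*o/2 + 21*F/2)
z*L(21, 27) + 1257 = -16*(4 - 27/2*21 + (21/2)*27) + 1257 = -16*(4 - 567/2 + 567/2) + 1257 = -16*4 + 1257 = -64 + 1257 = 1193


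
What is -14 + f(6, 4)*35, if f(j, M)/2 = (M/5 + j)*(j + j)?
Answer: 5698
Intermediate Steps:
f(j, M) = 4*j*(j + M/5) (f(j, M) = 2*((M/5 + j)*(j + j)) = 2*((M*(1/5) + j)*(2*j)) = 2*((M/5 + j)*(2*j)) = 2*((j + M/5)*(2*j)) = 2*(2*j*(j + M/5)) = 4*j*(j + M/5))
-14 + f(6, 4)*35 = -14 + ((4/5)*6*(4 + 5*6))*35 = -14 + ((4/5)*6*(4 + 30))*35 = -14 + ((4/5)*6*34)*35 = -14 + (816/5)*35 = -14 + 5712 = 5698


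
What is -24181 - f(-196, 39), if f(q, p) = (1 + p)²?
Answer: -25781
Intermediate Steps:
-24181 - f(-196, 39) = -24181 - (1 + 39)² = -24181 - 1*40² = -24181 - 1*1600 = -24181 - 1600 = -25781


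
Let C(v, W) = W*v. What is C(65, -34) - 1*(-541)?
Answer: -1669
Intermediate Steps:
C(65, -34) - 1*(-541) = -34*65 - 1*(-541) = -2210 + 541 = -1669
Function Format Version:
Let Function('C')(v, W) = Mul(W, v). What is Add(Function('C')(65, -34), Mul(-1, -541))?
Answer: -1669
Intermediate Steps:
Add(Function('C')(65, -34), Mul(-1, -541)) = Add(Mul(-34, 65), Mul(-1, -541)) = Add(-2210, 541) = -1669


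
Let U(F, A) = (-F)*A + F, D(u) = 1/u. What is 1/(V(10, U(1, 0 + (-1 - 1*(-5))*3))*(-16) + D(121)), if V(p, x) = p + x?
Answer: 121/1937 ≈ 0.062468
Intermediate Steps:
U(F, A) = F - A*F (U(F, A) = -A*F + F = F - A*F)
1/(V(10, U(1, 0 + (-1 - 1*(-5))*3))*(-16) + D(121)) = 1/((10 + 1*(1 - (0 + (-1 - 1*(-5))*3)))*(-16) + 1/121) = 1/((10 + 1*(1 - (0 + (-1 + 5)*3)))*(-16) + 1/121) = 1/((10 + 1*(1 - (0 + 4*3)))*(-16) + 1/121) = 1/((10 + 1*(1 - (0 + 12)))*(-16) + 1/121) = 1/((10 + 1*(1 - 1*12))*(-16) + 1/121) = 1/((10 + 1*(1 - 12))*(-16) + 1/121) = 1/((10 + 1*(-11))*(-16) + 1/121) = 1/((10 - 11)*(-16) + 1/121) = 1/(-1*(-16) + 1/121) = 1/(16 + 1/121) = 1/(1937/121) = 121/1937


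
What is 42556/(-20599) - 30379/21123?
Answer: -1524687409/435112677 ≈ -3.5041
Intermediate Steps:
42556/(-20599) - 30379/21123 = 42556*(-1/20599) - 30379*1/21123 = -42556/20599 - 30379/21123 = -1524687409/435112677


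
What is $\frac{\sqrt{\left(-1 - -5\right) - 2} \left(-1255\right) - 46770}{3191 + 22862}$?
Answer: $- \frac{46770}{26053} - \frac{1255 \sqrt{2}}{26053} \approx -1.8633$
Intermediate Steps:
$\frac{\sqrt{\left(-1 - -5\right) - 2} \left(-1255\right) - 46770}{3191 + 22862} = \frac{\sqrt{\left(-1 + 5\right) - 2} \left(-1255\right) - 46770}{26053} = \left(\sqrt{4 - 2} \left(-1255\right) - 46770\right) \frac{1}{26053} = \left(\sqrt{2} \left(-1255\right) - 46770\right) \frac{1}{26053} = \left(- 1255 \sqrt{2} - 46770\right) \frac{1}{26053} = \left(-46770 - 1255 \sqrt{2}\right) \frac{1}{26053} = - \frac{46770}{26053} - \frac{1255 \sqrt{2}}{26053}$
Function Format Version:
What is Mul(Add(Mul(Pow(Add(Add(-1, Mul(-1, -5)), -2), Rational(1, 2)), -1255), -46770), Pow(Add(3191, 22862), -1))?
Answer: Add(Rational(-46770, 26053), Mul(Rational(-1255, 26053), Pow(2, Rational(1, 2)))) ≈ -1.8633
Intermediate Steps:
Mul(Add(Mul(Pow(Add(Add(-1, Mul(-1, -5)), -2), Rational(1, 2)), -1255), -46770), Pow(Add(3191, 22862), -1)) = Mul(Add(Mul(Pow(Add(Add(-1, 5), -2), Rational(1, 2)), -1255), -46770), Pow(26053, -1)) = Mul(Add(Mul(Pow(Add(4, -2), Rational(1, 2)), -1255), -46770), Rational(1, 26053)) = Mul(Add(Mul(Pow(2, Rational(1, 2)), -1255), -46770), Rational(1, 26053)) = Mul(Add(Mul(-1255, Pow(2, Rational(1, 2))), -46770), Rational(1, 26053)) = Mul(Add(-46770, Mul(-1255, Pow(2, Rational(1, 2)))), Rational(1, 26053)) = Add(Rational(-46770, 26053), Mul(Rational(-1255, 26053), Pow(2, Rational(1, 2))))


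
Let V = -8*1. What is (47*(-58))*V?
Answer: 21808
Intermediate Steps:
V = -8
(47*(-58))*V = (47*(-58))*(-8) = -2726*(-8) = 21808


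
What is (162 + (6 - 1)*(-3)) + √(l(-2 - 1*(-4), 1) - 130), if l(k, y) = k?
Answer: 147 + 8*I*√2 ≈ 147.0 + 11.314*I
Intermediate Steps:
(162 + (6 - 1)*(-3)) + √(l(-2 - 1*(-4), 1) - 130) = (162 + (6 - 1)*(-3)) + √((-2 - 1*(-4)) - 130) = (162 + 5*(-3)) + √((-2 + 4) - 130) = (162 - 15) + √(2 - 130) = 147 + √(-128) = 147 + 8*I*√2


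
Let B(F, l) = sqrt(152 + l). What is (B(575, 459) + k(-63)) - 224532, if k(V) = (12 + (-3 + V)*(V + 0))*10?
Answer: -182832 + sqrt(611) ≈ -1.8281e+5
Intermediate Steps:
k(V) = 120 + 10*V*(-3 + V) (k(V) = (12 + (-3 + V)*V)*10 = (12 + V*(-3 + V))*10 = 120 + 10*V*(-3 + V))
(B(575, 459) + k(-63)) - 224532 = (sqrt(152 + 459) + (120 - 30*(-63) + 10*(-63)**2)) - 224532 = (sqrt(611) + (120 + 1890 + 10*3969)) - 224532 = (sqrt(611) + (120 + 1890 + 39690)) - 224532 = (sqrt(611) + 41700) - 224532 = (41700 + sqrt(611)) - 224532 = -182832 + sqrt(611)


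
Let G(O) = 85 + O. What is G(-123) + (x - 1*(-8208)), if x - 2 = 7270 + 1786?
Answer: 17228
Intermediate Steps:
x = 9058 (x = 2 + (7270 + 1786) = 2 + 9056 = 9058)
G(-123) + (x - 1*(-8208)) = (85 - 123) + (9058 - 1*(-8208)) = -38 + (9058 + 8208) = -38 + 17266 = 17228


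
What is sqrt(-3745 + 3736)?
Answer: 3*I ≈ 3.0*I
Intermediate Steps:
sqrt(-3745 + 3736) = sqrt(-9) = 3*I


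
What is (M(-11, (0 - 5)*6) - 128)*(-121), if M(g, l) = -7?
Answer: 16335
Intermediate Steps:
(M(-11, (0 - 5)*6) - 128)*(-121) = (-7 - 128)*(-121) = -135*(-121) = 16335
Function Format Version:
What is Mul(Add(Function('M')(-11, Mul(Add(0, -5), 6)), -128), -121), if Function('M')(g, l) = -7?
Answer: 16335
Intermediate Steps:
Mul(Add(Function('M')(-11, Mul(Add(0, -5), 6)), -128), -121) = Mul(Add(-7, -128), -121) = Mul(-135, -121) = 16335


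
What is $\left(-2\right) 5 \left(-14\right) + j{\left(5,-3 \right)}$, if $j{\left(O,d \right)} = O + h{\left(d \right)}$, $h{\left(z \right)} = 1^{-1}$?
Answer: $146$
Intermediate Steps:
$h{\left(z \right)} = 1$
$j{\left(O,d \right)} = 1 + O$ ($j{\left(O,d \right)} = O + 1 = 1 + O$)
$\left(-2\right) 5 \left(-14\right) + j{\left(5,-3 \right)} = \left(-2\right) 5 \left(-14\right) + \left(1 + 5\right) = \left(-10\right) \left(-14\right) + 6 = 140 + 6 = 146$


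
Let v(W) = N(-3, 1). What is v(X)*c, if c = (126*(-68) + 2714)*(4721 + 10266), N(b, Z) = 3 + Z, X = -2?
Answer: -350935592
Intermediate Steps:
v(W) = 4 (v(W) = 3 + 1 = 4)
c = -87733898 (c = (-8568 + 2714)*14987 = -5854*14987 = -87733898)
v(X)*c = 4*(-87733898) = -350935592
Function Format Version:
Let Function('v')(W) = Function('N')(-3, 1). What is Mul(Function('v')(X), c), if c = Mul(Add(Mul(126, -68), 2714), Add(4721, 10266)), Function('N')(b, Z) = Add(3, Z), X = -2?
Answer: -350935592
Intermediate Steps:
Function('v')(W) = 4 (Function('v')(W) = Add(3, 1) = 4)
c = -87733898 (c = Mul(Add(-8568, 2714), 14987) = Mul(-5854, 14987) = -87733898)
Mul(Function('v')(X), c) = Mul(4, -87733898) = -350935592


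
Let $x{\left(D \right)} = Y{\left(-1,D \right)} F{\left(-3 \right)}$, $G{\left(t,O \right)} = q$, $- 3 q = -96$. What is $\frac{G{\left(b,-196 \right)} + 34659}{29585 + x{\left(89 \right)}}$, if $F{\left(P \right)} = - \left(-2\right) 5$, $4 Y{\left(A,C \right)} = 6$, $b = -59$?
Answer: $\frac{34691}{29600} \approx 1.172$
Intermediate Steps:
$Y{\left(A,C \right)} = \frac{3}{2}$ ($Y{\left(A,C \right)} = \frac{1}{4} \cdot 6 = \frac{3}{2}$)
$F{\left(P \right)} = 10$ ($F{\left(P \right)} = \left(-1\right) \left(-10\right) = 10$)
$q = 32$ ($q = \left(- \frac{1}{3}\right) \left(-96\right) = 32$)
$G{\left(t,O \right)} = 32$
$x{\left(D \right)} = 15$ ($x{\left(D \right)} = \frac{3}{2} \cdot 10 = 15$)
$\frac{G{\left(b,-196 \right)} + 34659}{29585 + x{\left(89 \right)}} = \frac{32 + 34659}{29585 + 15} = \frac{34691}{29600}$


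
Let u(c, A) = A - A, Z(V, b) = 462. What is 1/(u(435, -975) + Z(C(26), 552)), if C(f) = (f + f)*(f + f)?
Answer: 1/462 ≈ 0.0021645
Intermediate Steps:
C(f) = 4*f**2 (C(f) = (2*f)*(2*f) = 4*f**2)
u(c, A) = 0
1/(u(435, -975) + Z(C(26), 552)) = 1/(0 + 462) = 1/462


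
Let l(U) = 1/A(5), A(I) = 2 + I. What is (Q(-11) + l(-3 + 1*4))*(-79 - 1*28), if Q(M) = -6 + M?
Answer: 12626/7 ≈ 1803.7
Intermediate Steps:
l(U) = 1/7 (l(U) = 1/(2 + 5) = 1/7)
(Q(-11) + l(-3 + 1*4))*(-79 - 1*28) = ((-6 - 11) + 1/7)*(-79 - 1*28) = (-17 + 1/7)*(-79 - 28) = -118/7*(-107) = 12626/7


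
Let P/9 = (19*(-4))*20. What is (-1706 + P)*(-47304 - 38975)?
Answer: 1327488694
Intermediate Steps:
P = -13680 (P = 9*((19*(-4))*20) = 9*(-76*20) = 9*(-1520) = -13680)
(-1706 + P)*(-47304 - 38975) = (-1706 - 13680)*(-47304 - 38975) = -15386*(-86279) = 1327488694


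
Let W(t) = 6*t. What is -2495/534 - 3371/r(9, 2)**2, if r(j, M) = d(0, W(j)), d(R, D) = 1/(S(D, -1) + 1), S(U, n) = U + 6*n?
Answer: -4322076209/534 ≈ -8.0938e+6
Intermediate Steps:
d(R, D) = 1/(-5 + D) (d(R, D) = 1/((D + 6*(-1)) + 1) = 1/((D - 6) + 1) = 1/((-6 + D) + 1) = 1/(-5 + D))
r(j, M) = 1/(-5 + 6*j)
-2495/534 - 3371/r(9, 2)**2 = -2495/534 - 3371*(-5 + 6*9)**2 = -2495*1/534 - 3371*(-5 + 54)**2 = -2495/534 - 3371/((1/49)**2) = -2495/534 - 3371/1/2401 = -2495/534 - 3371*2401 = -2495/534 - 8093771 = -4322076209/534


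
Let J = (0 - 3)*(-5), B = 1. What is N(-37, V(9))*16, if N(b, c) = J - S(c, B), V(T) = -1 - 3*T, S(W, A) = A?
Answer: 224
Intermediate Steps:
J = 15 (J = -3*(-5) = 15)
N(b, c) = 14 (N(b, c) = 15 - 1*1 = 15 - 1 = 14)
N(-37, V(9))*16 = 14*16 = 224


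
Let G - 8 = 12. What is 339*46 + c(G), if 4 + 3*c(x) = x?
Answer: 46798/3 ≈ 15599.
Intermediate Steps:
G = 20 (G = 8 + 12 = 20)
c(x) = -4/3 + x/3
339*46 + c(G) = 339*46 + (-4/3 + (⅓)*20) = 15594 + (-4/3 + 20/3) = 15594 + 16/3 = 46798/3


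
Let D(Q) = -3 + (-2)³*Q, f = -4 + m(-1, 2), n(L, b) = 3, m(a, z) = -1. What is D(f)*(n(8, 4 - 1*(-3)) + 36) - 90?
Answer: 1353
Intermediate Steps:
f = -5 (f = -4 - 1 = -5)
D(Q) = -3 - 8*Q
D(f)*(n(8, 4 - 1*(-3)) + 36) - 90 = (-3 - 8*(-5))*(3 + 36) - 90 = (-3 + 40)*39 - 90 = 37*39 - 90 = 1443 - 90 = 1353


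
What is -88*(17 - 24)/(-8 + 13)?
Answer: 616/5 ≈ 123.20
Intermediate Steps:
-88*(17 - 24)/(-8 + 13) = -(-616)/5 = -88*(-7/5) = 616/5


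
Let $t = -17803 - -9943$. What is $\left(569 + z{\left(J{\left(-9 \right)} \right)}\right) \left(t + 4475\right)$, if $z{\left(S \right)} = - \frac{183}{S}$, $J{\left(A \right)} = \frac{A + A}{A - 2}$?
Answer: $- \frac{9285055}{6} \approx -1.5475 \cdot 10^{6}$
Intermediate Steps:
$J{\left(A \right)} = \frac{2 A}{-2 + A}$
$t = -7860$ ($t = -17803 + 9943 = -7860$)
$\left(569 + z{\left(J{\left(-9 \right)} \right)}\right) \left(t + 4475\right) = \left(569 - \frac{183}{2 \left(-9\right) \frac{1}{-2 - 9}}\right) \left(-7860 + 4475\right) = \left(569 - \frac{183}{2 \left(-9\right) \frac{1}{-11}}\right) \left(-3385\right) = \left(569 - \frac{183}{2 \left(-9\right) \left(- \frac{1}{11}\right)}\right) \left(-3385\right) = \left(569 - \frac{183}{\frac{18}{11}}\right) \left(-3385\right) = \left(569 - \frac{671}{6}\right) \left(-3385\right) = \frac{2743}{6} \left(-3385\right) = - \frac{9285055}{6}$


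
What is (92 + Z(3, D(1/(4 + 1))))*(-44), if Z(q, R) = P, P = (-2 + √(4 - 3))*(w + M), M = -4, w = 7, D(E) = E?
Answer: -3916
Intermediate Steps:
P = -3 (P = (-2 + √(4 - 3))*(7 - 4) = (-2 + √1)*3 = (-2 + 1)*3 = -1*3 = -3)
Z(q, R) = -3
(92 + Z(3, D(1/(4 + 1))))*(-44) = (92 - 3)*(-44) = 89*(-44) = -3916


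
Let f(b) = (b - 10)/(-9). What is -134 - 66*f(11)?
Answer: -380/3 ≈ -126.67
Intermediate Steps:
f(b) = 10/9 - b/9 (f(b) = (-10 + b)*(-⅑) = 10/9 - b/9)
-134 - 66*f(11) = -134 - 66*(10/9 - ⅑*11) = -134 - 66*(10/9 - 11/9) = -134 - 66*(-⅑) = -134 + 22/3 = -380/3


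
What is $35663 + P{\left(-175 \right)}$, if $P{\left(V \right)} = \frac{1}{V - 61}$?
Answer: $\frac{8416467}{236} \approx 35663.0$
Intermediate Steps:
$P{\left(V \right)} = \frac{1}{-61 + V}$
$35663 + P{\left(-175 \right)} = 35663 + \frac{1}{-61 - 175} = 35663 + \frac{1}{-236} = 35663 - \frac{1}{236} = \frac{8416467}{236}$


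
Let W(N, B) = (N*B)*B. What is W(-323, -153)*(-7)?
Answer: 52927749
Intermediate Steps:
W(N, B) = N*B² (W(N, B) = (B*N)*B = N*B²)
W(-323, -153)*(-7) = -323*(-153)²*(-7) = -323*23409*(-7) = -7561107*(-7) = 52927749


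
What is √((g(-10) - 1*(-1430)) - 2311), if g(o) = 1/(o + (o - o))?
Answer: 3*I*√9790/10 ≈ 29.683*I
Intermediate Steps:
g(o) = 1/o (g(o) = 1/(o + 0) = 1/o)
√((g(-10) - 1*(-1430)) - 2311) = √((1/(-10) - 1*(-1430)) - 2311) = √((-⅒ + 1430) - 2311) = √(14299/10 - 2311) = √(-8811/10) = 3*I*√9790/10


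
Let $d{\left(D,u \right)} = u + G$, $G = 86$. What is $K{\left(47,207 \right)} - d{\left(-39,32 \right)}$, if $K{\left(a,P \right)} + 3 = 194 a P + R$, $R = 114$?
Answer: $1887419$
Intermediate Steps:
$K{\left(a,P \right)} = 111 + 194 P a$ ($K{\left(a,P \right)} = -3 + \left(194 a P + 114\right) = -3 + \left(194 P a + 114\right) = -3 + \left(114 + 194 P a\right) = 111 + 194 P a$)
$d{\left(D,u \right)} = 86 + u$ ($d{\left(D,u \right)} = u + 86 = 86 + u$)
$K{\left(47,207 \right)} - d{\left(-39,32 \right)} = \left(111 + 194 \cdot 207 \cdot 47\right) - \left(86 + 32\right) = \left(111 + 1887426\right) - 118 = 1887537 - 118 = 1887419$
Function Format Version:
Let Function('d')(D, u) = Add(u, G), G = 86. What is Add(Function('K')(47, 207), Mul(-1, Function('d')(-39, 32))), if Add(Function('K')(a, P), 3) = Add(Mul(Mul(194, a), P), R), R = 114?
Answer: 1887419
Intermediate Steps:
Function('K')(a, P) = Add(111, Mul(194, P, a)) (Function('K')(a, P) = Add(-3, Add(Mul(Mul(194, a), P), 114)) = Add(-3, Add(Mul(194, P, a), 114)) = Add(-3, Add(114, Mul(194, P, a))) = Add(111, Mul(194, P, a)))
Function('d')(D, u) = Add(86, u) (Function('d')(D, u) = Add(u, 86) = Add(86, u))
Add(Function('K')(47, 207), Mul(-1, Function('d')(-39, 32))) = Add(Add(111, Mul(194, 207, 47)), Mul(-1, Add(86, 32))) = Add(Add(111, 1887426), Mul(-1, 118)) = Add(1887537, -118) = 1887419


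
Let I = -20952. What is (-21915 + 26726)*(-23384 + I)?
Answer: -213300496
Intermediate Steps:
(-21915 + 26726)*(-23384 + I) = (-21915 + 26726)*(-23384 - 20952) = 4811*(-44336) = -213300496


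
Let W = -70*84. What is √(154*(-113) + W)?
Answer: I*√23282 ≈ 152.58*I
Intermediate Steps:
W = -5880
√(154*(-113) + W) = √(154*(-113) - 5880) = √(-17402 - 5880) = √(-23282) = I*√23282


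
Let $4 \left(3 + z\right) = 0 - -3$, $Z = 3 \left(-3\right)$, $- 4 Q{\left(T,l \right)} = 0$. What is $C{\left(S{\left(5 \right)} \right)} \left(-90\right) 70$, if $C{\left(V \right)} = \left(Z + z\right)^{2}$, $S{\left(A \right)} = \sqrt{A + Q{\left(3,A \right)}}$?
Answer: $- \frac{3189375}{4} \approx -7.9734 \cdot 10^{5}$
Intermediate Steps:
$Q{\left(T,l \right)} = 0$ ($Q{\left(T,l \right)} = \left(- \frac{1}{4}\right) 0 = 0$)
$Z = -9$
$z = - \frac{9}{4}$ ($z = -3 + \frac{0 - -3}{4} = -3 + \frac{0 + 3}{4} = -3 + \frac{1}{4} \cdot 3 = -3 + \frac{3}{4} = - \frac{9}{4} \approx -2.25$)
$S{\left(A \right)} = \sqrt{A}$ ($S{\left(A \right)} = \sqrt{A + 0} = \sqrt{A}$)
$C{\left(V \right)} = \frac{2025}{16}$ ($C{\left(V \right)} = \left(-9 - \frac{9}{4}\right)^{2} = \left(- \frac{45}{4}\right)^{2} = \frac{2025}{16}$)
$C{\left(S{\left(5 \right)} \right)} \left(-90\right) 70 = \frac{2025}{16} \left(-90\right) 70 = \left(- \frac{91125}{8}\right) 70 = - \frac{3189375}{4}$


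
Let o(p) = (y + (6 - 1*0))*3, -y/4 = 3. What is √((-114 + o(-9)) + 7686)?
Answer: √7554 ≈ 86.914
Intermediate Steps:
y = -12 (y = -4*3 = -12)
o(p) = -18 (o(p) = (-12 + (6 - 1*0))*3 = (-12 + (6 + 0))*3 = (-12 + 6)*3 = -6*3 = -18)
√((-114 + o(-9)) + 7686) = √((-114 - 18) + 7686) = √(-132 + 7686) = √7554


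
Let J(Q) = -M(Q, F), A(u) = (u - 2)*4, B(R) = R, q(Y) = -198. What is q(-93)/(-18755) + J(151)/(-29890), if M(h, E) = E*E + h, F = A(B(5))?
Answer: 208199/10192490 ≈ 0.020427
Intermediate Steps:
A(u) = -8 + 4*u (A(u) = (-2 + u)*4 = -8 + 4*u)
F = 12 (F = -8 + 4*5 = -8 + 20 = 12)
M(h, E) = h + E**2 (M(h, E) = E**2 + h = h + E**2)
J(Q) = -144 - Q (J(Q) = -(Q + 12**2) = -(Q + 144) = -(144 + Q) = -144 - Q)
q(-93)/(-18755) + J(151)/(-29890) = -198/(-18755) + (-144 - 1*151)/(-29890) = -198*(-1/18755) + (-144 - 151)*(-1/29890) = 18/1705 - 295*(-1/29890) = 18/1705 + 59/5978 = 208199/10192490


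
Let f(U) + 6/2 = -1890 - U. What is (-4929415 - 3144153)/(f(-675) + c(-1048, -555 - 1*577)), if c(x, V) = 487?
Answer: 8073568/731 ≈ 11045.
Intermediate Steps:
f(U) = -1893 - U (f(U) = -3 + (-1890 - U) = -1893 - U)
(-4929415 - 3144153)/(f(-675) + c(-1048, -555 - 1*577)) = (-4929415 - 3144153)/((-1893 - 1*(-675)) + 487) = -8073568/((-1893 + 675) + 487) = -8073568/(-1218 + 487) = -8073568/(-731) = -8073568*(-1/731) = 8073568/731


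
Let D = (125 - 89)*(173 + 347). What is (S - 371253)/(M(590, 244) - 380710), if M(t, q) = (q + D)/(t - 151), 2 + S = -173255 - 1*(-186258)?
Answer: 78636314/83556363 ≈ 0.94112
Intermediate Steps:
S = 13001 (S = -2 + (-173255 - 1*(-186258)) = -2 + (-173255 + 186258) = -2 + 13003 = 13001)
D = 18720 (D = 36*520 = 18720)
M(t, q) = (18720 + q)/(-151 + t) (M(t, q) = (q + 18720)/(t - 151) = (18720 + q)/(-151 + t))
(S - 371253)/(M(590, 244) - 380710) = (13001 - 371253)/((18720 + 244)/(-151 + 590) - 380710) = -358252/(18964/439 - 380710) = -358252/(-167112726/439) = -358252*(-439/167112726) = 78636314/83556363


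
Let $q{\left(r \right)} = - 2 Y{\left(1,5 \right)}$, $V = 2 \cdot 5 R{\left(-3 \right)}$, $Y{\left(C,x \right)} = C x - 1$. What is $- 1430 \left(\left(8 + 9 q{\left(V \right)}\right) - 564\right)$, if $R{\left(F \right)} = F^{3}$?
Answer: $898040$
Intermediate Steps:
$Y{\left(C,x \right)} = -1 + C x$
$V = -270$ ($V = 2 \cdot 5 \left(-3\right)^{3} = 10 \left(-27\right) = -270$)
$q{\left(r \right)} = -8$ ($q{\left(r \right)} = - 2 \left(-1 + 1 \cdot 5\right) = - 2 \left(-1 + 5\right) = \left(-2\right) 4 = -8$)
$- 1430 \left(\left(8 + 9 q{\left(V \right)}\right) - 564\right) = - 1430 \left(\left(8 + 9 \left(-8\right)\right) - 564\right) = - 1430 \left(\left(8 - 72\right) - 564\right) = - 1430 \left(-64 - 564\right) = \left(-1430\right) \left(-628\right) = 898040$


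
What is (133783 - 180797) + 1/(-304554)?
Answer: -14318301757/304554 ≈ -47014.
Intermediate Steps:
(133783 - 180797) + 1/(-304554) = -47014 - 1/304554 = -14318301757/304554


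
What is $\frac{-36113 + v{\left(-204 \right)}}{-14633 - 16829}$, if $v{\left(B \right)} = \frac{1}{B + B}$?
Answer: $\frac{14734105}{12836496} \approx 1.1478$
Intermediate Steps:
$v{\left(B \right)} = \frac{1}{2 B}$
$\frac{-36113 + v{\left(-204 \right)}}{-14633 - 16829} = \frac{-36113 + \frac{1}{2 \left(-204\right)}}{-14633 - 16829} = \frac{-36113 + \frac{1}{2} \left(- \frac{1}{204}\right)}{-31462} = \left(-36113 - \frac{1}{408}\right) \left(- \frac{1}{31462}\right) = \left(- \frac{14734105}{408}\right) \left(- \frac{1}{31462}\right) = \frac{14734105}{12836496}$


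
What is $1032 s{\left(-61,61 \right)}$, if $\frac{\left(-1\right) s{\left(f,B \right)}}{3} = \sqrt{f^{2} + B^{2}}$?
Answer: $- 188856 \sqrt{2} \approx -2.6708 \cdot 10^{5}$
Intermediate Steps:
$s{\left(f,B \right)} = - 3 \sqrt{B^{2} + f^{2}}$ ($s{\left(f,B \right)} = - 3 \sqrt{f^{2} + B^{2}} = - 3 \sqrt{B^{2} + f^{2}}$)
$1032 s{\left(-61,61 \right)} = 1032 \left(- 3 \sqrt{61^{2} + \left(-61\right)^{2}}\right) = 1032 \left(- 3 \sqrt{3721 + 3721}\right) = 1032 \left(- 3 \sqrt{7442}\right) = 1032 \left(- 3 \cdot 61 \sqrt{2}\right) = 1032 \left(- 183 \sqrt{2}\right) = - 188856 \sqrt{2}$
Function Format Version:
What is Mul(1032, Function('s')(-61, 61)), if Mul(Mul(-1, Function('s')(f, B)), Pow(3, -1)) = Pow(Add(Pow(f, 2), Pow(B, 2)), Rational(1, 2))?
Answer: Mul(-188856, Pow(2, Rational(1, 2))) ≈ -2.6708e+5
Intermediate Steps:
Function('s')(f, B) = Mul(-3, Pow(Add(Pow(B, 2), Pow(f, 2)), Rational(1, 2))) (Function('s')(f, B) = Mul(-3, Pow(Add(Pow(f, 2), Pow(B, 2)), Rational(1, 2))) = Mul(-3, Pow(Add(Pow(B, 2), Pow(f, 2)), Rational(1, 2))))
Mul(1032, Function('s')(-61, 61)) = Mul(1032, Mul(-3, Pow(Add(Pow(61, 2), Pow(-61, 2)), Rational(1, 2)))) = Mul(1032, Mul(-3, Pow(Add(3721, 3721), Rational(1, 2)))) = Mul(1032, Mul(-3, Pow(7442, Rational(1, 2)))) = Mul(1032, Mul(-3, Mul(61, Pow(2, Rational(1, 2))))) = Mul(1032, Mul(-183, Pow(2, Rational(1, 2)))) = Mul(-188856, Pow(2, Rational(1, 2)))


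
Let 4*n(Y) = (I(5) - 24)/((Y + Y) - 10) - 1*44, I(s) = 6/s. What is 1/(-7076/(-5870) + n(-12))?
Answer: -199580/1921337 ≈ -0.10388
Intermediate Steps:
n(Y) = -11 - 57/(10*(-10 + 2*Y)) (n(Y) = ((6/5 - 24)/((Y + Y) - 10) - 1*44)/4 = ((6*(⅕) - 24)/(2*Y - 10) - 44)/4 = ((6/5 - 24)/(-10 + 2*Y) - 44)/4 = (-114/(5*(-10 + 2*Y)) - 44)/4 = (-44 - 114/(5*(-10 + 2*Y)))/4 = -11 - 57/(10*(-10 + 2*Y)))
1/(-7076/(-5870) + n(-12)) = 1/(-7076/(-5870) + (1043 - 220*(-12))/(20*(-5 - 12))) = 1/(-7076*(-1/5870) + (1/20)*(1043 + 2640)/(-17)) = 1/(3538/2935 + (1/20)*(-1/17)*3683) = 1/(3538/2935 - 3683/340) = 1/(-1921337/199580) = -199580/1921337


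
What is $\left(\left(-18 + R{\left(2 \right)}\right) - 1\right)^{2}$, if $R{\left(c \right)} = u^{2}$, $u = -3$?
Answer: $100$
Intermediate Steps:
$R{\left(c \right)} = 9$ ($R{\left(c \right)} = \left(-3\right)^{2} = 9$)
$\left(\left(-18 + R{\left(2 \right)}\right) - 1\right)^{2} = \left(\left(-18 + 9\right) - 1\right)^{2} = \left(-9 - 1\right)^{2} = \left(-10\right)^{2} = 100$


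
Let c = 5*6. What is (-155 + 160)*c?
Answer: 150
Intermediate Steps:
c = 30
(-155 + 160)*c = (-155 + 160)*30 = 5*30 = 150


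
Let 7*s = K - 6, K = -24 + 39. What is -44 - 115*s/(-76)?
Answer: -22373/532 ≈ -42.055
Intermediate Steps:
K = 15
s = 9/7 (s = (15 - 6)/7 = (⅐)*9 = 9/7 ≈ 1.2857)
-44 - 115*s/(-76) = -44 - 1035/(7*(-76)) = -44 - 1035*(-1)/(7*76) = -44 - 115*(-9/532) = -44 + 1035/532 = -22373/532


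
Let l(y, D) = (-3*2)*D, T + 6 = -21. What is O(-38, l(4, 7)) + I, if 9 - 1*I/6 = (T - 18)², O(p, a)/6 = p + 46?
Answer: -12048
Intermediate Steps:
T = -27 (T = -6 - 21 = -27)
l(y, D) = -6*D
O(p, a) = 276 + 6*p (O(p, a) = 6*(p + 46) = 6*(46 + p) = 276 + 6*p)
I = -12096 (I = 54 - 6*(-27 - 18)² = 54 - 6*(-45)² = 54 - 6*2025 = 54 - 12150 = -12096)
O(-38, l(4, 7)) + I = (276 + 6*(-38)) - 12096 = (276 - 228) - 12096 = 48 - 12096 = -12048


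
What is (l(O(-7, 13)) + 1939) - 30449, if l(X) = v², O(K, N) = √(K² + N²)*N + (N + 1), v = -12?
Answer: -28366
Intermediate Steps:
O(K, N) = 1 + N + N*√(K² + N²) (O(K, N) = N*√(K² + N²) + (1 + N) = 1 + N + N*√(K² + N²))
l(X) = 144 (l(X) = (-12)² = 144)
(l(O(-7, 13)) + 1939) - 30449 = (144 + 1939) - 30449 = 2083 - 30449 = -28366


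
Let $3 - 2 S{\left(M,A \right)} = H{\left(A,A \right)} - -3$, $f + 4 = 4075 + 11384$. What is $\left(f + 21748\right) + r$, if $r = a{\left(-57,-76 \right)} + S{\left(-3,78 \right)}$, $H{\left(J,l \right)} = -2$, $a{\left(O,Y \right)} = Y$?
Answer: $37128$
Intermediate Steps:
$f = 15455$ ($f = -4 + \left(4075 + 11384\right) = -4 + 15459 = 15455$)
$S{\left(M,A \right)} = 1$ ($S{\left(M,A \right)} = \frac{3}{2} - \frac{-2 - -3}{2} = \frac{3}{2} - \frac{-2 + 3}{2} = \frac{3}{2} - \frac{1}{2} = 1$)
$r = -75$ ($r = -76 + 1 = -75$)
$\left(f + 21748\right) + r = \left(15455 + 21748\right) - 75 = 37203 - 75 = 37128$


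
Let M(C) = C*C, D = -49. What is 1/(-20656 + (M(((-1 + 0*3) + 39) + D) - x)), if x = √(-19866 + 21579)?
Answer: -6845/140561504 + √1713/421684512 ≈ -4.8599e-5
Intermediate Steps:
M(C) = C²
x = √1713 ≈ 41.388
1/(-20656 + (M(((-1 + 0*3) + 39) + D) - x)) = 1/(-20656 + ((((-1 + 0*3) + 39) - 49)² - √1713)) = 1/(-20656 + ((((-1 + 0) + 39) - 49)² - √1713)) = 1/(-20656 + (((-1 + 39) - 49)² - √1713)) = 1/(-20656 + ((38 - 49)² - √1713)) = 1/(-20656 + ((-11)² - √1713)) = 1/(-20656 + (121 - √1713)) = 1/(-20535 - √1713)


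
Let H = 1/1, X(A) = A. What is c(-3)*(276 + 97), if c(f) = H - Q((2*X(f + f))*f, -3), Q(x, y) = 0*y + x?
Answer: -13055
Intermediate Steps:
Q(x, y) = x (Q(x, y) = 0 + x = x)
H = 1
c(f) = 1 - 4*f**2 (c(f) = 1 - 2*(f + f)*f = 1 - 2*(2*f)*f = 1 - 4*f*f = 1 - 4*f**2)
c(-3)*(276 + 97) = (1 - 4*(-3)**2)*(276 + 97) = (1 - 4*9)*373 = (1 - 36)*373 = -35*373 = -13055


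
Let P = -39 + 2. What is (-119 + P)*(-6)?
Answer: 936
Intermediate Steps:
P = -37
(-119 + P)*(-6) = (-119 - 37)*(-6) = -156*(-6) = 936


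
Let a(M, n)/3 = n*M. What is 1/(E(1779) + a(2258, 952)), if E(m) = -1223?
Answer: 1/6447625 ≈ 1.5510e-7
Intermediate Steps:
a(M, n) = 3*M*n (a(M, n) = 3*(n*M) = 3*(M*n) = 3*M*n)
1/(E(1779) + a(2258, 952)) = 1/(-1223 + 3*2258*952) = 1/(-1223 + 6448848) = 1/6447625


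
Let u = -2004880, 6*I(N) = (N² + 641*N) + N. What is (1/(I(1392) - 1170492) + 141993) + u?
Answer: -1301420309749/698604 ≈ -1.8629e+6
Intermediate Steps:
I(N) = 107*N + N²/6 (I(N) = ((N² + 641*N) + N)/6 = (N² + 642*N)/6 = 107*N + N²/6)
(1/(I(1392) - 1170492) + 141993) + u = (1/((⅙)*1392*(642 + 1392) - 1170492) + 141993) - 2004880 = (1/((⅙)*1392*2034 - 1170492) + 141993) - 2004880 = (1/(471888 - 1170492) + 141993) - 2004880 = (1/(-698604) + 141993) - 2004880 = (-1/698604 + 141993) - 2004880 = 99196877771/698604 - 2004880 = -1301420309749/698604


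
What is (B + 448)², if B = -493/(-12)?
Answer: 34445161/144 ≈ 2.3920e+5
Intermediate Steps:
B = 493/12 (B = -493*(-1/12) = 493/12 ≈ 41.083)
(B + 448)² = (493/12 + 448)² = (5869/12)² = 34445161/144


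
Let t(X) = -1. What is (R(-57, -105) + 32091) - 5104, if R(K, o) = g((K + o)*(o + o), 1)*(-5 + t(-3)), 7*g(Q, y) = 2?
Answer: 188897/7 ≈ 26985.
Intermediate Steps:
g(Q, y) = 2/7 (g(Q, y) = (1/7)*2 = 2/7)
R(K, o) = -12/7 (R(K, o) = 2*(-5 - 1)/7 = (2/7)*(-6) = -12/7)
(R(-57, -105) + 32091) - 5104 = (-12/7 + 32091) - 5104 = 224625/7 - 5104 = 188897/7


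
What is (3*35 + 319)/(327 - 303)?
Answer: 53/3 ≈ 17.667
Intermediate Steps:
(3*35 + 319)/(327 - 303) = (105 + 319)/24 = 424*(1/24) = 53/3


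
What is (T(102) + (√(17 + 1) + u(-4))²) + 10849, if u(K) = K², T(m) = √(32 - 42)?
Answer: 11123 + 96*√2 + I*√10 ≈ 11259.0 + 3.1623*I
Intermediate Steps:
T(m) = I*√10 (T(m) = √(-10) = I*√10)
(T(102) + (√(17 + 1) + u(-4))²) + 10849 = (I*√10 + (√(17 + 1) + (-4)²)²) + 10849 = (I*√10 + (√18 + 16)²) + 10849 = (I*√10 + (3*√2 + 16)²) + 10849 = (I*√10 + (16 + 3*√2)²) + 10849 = ((16 + 3*√2)² + I*√10) + 10849 = 10849 + (16 + 3*√2)² + I*√10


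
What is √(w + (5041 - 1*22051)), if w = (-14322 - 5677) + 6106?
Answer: I*√30903 ≈ 175.79*I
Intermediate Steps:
w = -13893 (w = -19999 + 6106 = -13893)
√(w + (5041 - 1*22051)) = √(-13893 + (5041 - 1*22051)) = √(-13893 + (5041 - 22051)) = √(-13893 - 17010) = √(-30903) = I*√30903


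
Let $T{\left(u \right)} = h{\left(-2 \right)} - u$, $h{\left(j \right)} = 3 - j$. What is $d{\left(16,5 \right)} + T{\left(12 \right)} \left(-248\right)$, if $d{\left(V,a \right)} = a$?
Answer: $1741$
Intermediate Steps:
$T{\left(u \right)} = 5 - u$ ($T{\left(u \right)} = \left(3 - -2\right) - u = \left(3 + 2\right) - u = 5 - u$)
$d{\left(16,5 \right)} + T{\left(12 \right)} \left(-248\right) = 5 + \left(5 - 12\right) \left(-248\right) = 5 - -1736 = 5 + 1736 = 1741$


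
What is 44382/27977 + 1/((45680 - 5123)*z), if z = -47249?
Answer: 85048236542749/53611701017061 ≈ 1.5864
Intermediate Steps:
44382/27977 + 1/((45680 - 5123)*z) = 44382/27977 + 1/((45680 - 5123)*(-47249)) = 44382*(1/27977) - 1/47249/40557 = 44382/27977 + (1/40557)*(-1/47249) = 44382/27977 - 1/1916277693 = 85048236542749/53611701017061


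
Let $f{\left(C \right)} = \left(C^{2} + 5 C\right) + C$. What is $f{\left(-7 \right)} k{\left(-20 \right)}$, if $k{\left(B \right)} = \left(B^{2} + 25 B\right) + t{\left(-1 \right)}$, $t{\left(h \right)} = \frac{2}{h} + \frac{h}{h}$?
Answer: $-707$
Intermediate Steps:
$t{\left(h \right)} = 1 + \frac{2}{h}$ ($t{\left(h \right)} = \frac{2}{h} + 1 = 1 + \frac{2}{h}$)
$k{\left(B \right)} = -1 + B^{2} + 25 B$ ($k{\left(B \right)} = \left(B^{2} + 25 B\right) + \frac{2 - 1}{-1} = \left(B^{2} + 25 B\right) - 1 = -1 + B^{2} + 25 B$)
$f{\left(C \right)} = C^{2} + 6 C$
$f{\left(-7 \right)} k{\left(-20 \right)} = - 7 \left(6 - 7\right) \left(-1 + \left(-20\right)^{2} + 25 \left(-20\right)\right) = \left(-7\right) \left(-1\right) \left(-1 + 400 - 500\right) = 7 \left(-101\right) = -707$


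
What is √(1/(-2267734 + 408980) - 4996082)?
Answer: I*√17261295604099261066/1858754 ≈ 2235.2*I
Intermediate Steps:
√(1/(-2267734 + 408980) - 4996082) = √(1/(-1858754) - 4996082) = √(-1/1858754 - 4996082) = √(-9286487401829/1858754) = I*√17261295604099261066/1858754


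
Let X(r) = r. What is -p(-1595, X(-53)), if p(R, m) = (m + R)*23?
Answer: 37904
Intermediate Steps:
p(R, m) = 23*R + 23*m (p(R, m) = (R + m)*23 = 23*R + 23*m)
-p(-1595, X(-53)) = -(23*(-1595) + 23*(-53)) = -(-36685 - 1219) = -1*(-37904) = 37904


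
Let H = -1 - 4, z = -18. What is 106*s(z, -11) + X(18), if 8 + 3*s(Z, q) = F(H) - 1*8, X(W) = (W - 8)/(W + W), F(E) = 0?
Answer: -10171/18 ≈ -565.06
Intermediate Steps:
H = -5
X(W) = (-8 + W)/(2*W) (X(W) = (-8 + W)/((2*W)) = (-8 + W)*(1/(2*W)) = (-8 + W)/(2*W))
s(Z, q) = -16/3 (s(Z, q) = -8/3 + (0 - 1*8)/3 = -8/3 + (0 - 8)/3 = -8/3 + (⅓)*(-8) = -8/3 - 8/3 = -16/3)
106*s(z, -11) + X(18) = 106*(-16/3) + (½)*(-8 + 18)/18 = -1696/3 + (½)*(1/18)*10 = -1696/3 + 5/18 = -10171/18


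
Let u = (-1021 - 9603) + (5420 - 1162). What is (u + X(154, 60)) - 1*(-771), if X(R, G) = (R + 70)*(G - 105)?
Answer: -15675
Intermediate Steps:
X(R, G) = (-105 + G)*(70 + R) (X(R, G) = (70 + R)*(-105 + G) = (-105 + G)*(70 + R))
u = -6366 (u = -10624 + 4258 = -6366)
(u + X(154, 60)) - 1*(-771) = (-6366 + (-7350 - 105*154 + 70*60 + 60*154)) - 1*(-771) = (-6366 + (-7350 - 16170 + 4200 + 9240)) + 771 = (-6366 - 10080) + 771 = -16446 + 771 = -15675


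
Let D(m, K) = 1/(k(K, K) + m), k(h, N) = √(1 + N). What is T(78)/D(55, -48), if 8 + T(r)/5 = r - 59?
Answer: 3025 + 55*I*√47 ≈ 3025.0 + 377.06*I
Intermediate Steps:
T(r) = -335 + 5*r (T(r) = -40 + 5*(r - 59) = -40 + 5*(-59 + r) = -40 + (-295 + 5*r) = -335 + 5*r)
D(m, K) = 1/(m + √(1 + K)) (D(m, K) = 1/(√(1 + K) + m) = 1/(m + √(1 + K)))
T(78)/D(55, -48) = (-335 + 5*78)/(1/(55 + √(1 - 48))) = (-335 + 390)/(1/(55 + √(-47))) = 55/(1/(55 + I*√47)) = 55*(55 + I*√47) = 3025 + 55*I*√47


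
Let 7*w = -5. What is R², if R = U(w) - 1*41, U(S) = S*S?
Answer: 3936256/2401 ≈ 1639.4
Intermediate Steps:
w = -5/7 (w = (⅐)*(-5) = -5/7 ≈ -0.71429)
U(S) = S²
R = -1984/49 (R = (-5/7)² - 1*41 = 25/49 - 41 = -1984/49 ≈ -40.490)
R² = (-1984/49)² = 3936256/2401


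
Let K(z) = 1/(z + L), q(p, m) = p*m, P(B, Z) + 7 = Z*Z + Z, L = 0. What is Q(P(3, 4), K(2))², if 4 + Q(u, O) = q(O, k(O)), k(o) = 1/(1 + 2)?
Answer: 529/36 ≈ 14.694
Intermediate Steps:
k(o) = ⅓ (k(o) = 1/3 = ⅓)
P(B, Z) = -7 + Z + Z² (P(B, Z) = -7 + (Z*Z + Z) = -7 + (Z² + Z) = -7 + (Z + Z²) = -7 + Z + Z²)
q(p, m) = m*p
K(z) = 1/z (K(z) = 1/(z + 0) = 1/z)
Q(u, O) = -4 + O/3
Q(P(3, 4), K(2))² = (-4 + (⅓)/2)² = (-4 + (⅓)*(½))² = (-4 + ⅙)² = (-23/6)² = 529/36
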